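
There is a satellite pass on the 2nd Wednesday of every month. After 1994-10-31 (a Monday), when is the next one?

1994-11-09

October 1994 starts on a Saturday; its first Wednesday is the 5th, so the 2nd Wednesday is the 12th — 1994-10-12.
That is not after 1994-10-31, so look at November 1994.
November 1994 starts on a Tuesday; its first Wednesday is the 2nd, so the 2nd Wednesday is the 9th — 1994-11-09.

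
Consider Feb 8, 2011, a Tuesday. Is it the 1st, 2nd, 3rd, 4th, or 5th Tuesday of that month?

Day 8 falls in week ⌈8/7⌉ of the month.
Days 1–7 hold the 1st Tuesday, 8–14 the 2nd, 15–21 the 3rd, 22–28 the 4th, 29–31 the 5th.
8 is in the range for the 2nd.

2nd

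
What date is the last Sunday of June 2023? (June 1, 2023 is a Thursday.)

June 2023 begins on a Thursday, so the first Sunday is June 4 (3 days later).
June 2023 has 30 days. Adding weeks: 4, 11, 18, 25 — the last one ≤ 30 is the 25th.

25 June 2023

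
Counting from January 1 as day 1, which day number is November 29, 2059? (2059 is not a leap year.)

Days in months before November: 31 + 28 + 31 + 30 + 31 + 30 + 31 + 31 + 30 + 31 = 304.
Plus 29 days into November → day 333.

333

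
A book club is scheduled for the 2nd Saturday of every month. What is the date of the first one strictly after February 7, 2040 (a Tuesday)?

February 11, 2040

February 2040 starts on a Wednesday; its first Saturday is the 4th, so the 2nd Saturday is the 11th — February 11, 2040.
February 11, 2040 is after February 7, 2040, so that is the next one.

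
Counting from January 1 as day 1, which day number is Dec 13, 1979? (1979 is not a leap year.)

Days in months before Dec: 31 + 28 + 31 + 30 + 31 + 30 + 31 + 31 + 30 + 31 + 30 = 334.
Plus 13 days into Dec → day 347.

347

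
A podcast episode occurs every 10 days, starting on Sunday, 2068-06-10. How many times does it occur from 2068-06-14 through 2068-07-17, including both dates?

3

Occurrences land 10·i days after 2068-06-10 for i = 0, 1, 2, …
2068-06-14 is 4 days after the start; 4 ÷ 10 = 0 remainder 4; since the remainder is 4, round up to i = 1. First occurrence in the window: #2 on 2068-06-20 (1×10 = 10 days in).
2068-07-17 is 37 days after the start; 37 ÷ 10 = 3 remainder 7. Last occurrence in the window: #4 on 2068-07-10.
Occurrences #2 through #4: 3 in total.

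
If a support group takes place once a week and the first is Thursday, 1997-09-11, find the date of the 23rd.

1998-02-12

The 23rd occurrence is 22 intervals after the first: 22 × 7 = 154 days after 1997-09-11.
September has 30 days — 19 days to the end of September leaves 135.
October has 31 days (104 left).
November has 30 days (74 left).
December has 31 days (43 left).
January has 31 days (12 left).
12 days into February → 1998-02-12.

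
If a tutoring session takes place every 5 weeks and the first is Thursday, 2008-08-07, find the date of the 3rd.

The 3rd occurrence is 2 intervals after the first: 2 × 35 = 70 days after 2008-08-07.
August has 31 days — 24 days to the end of August leaves 46.
September has 30 days (16 left).
16 days into October → 2008-10-16.

2008-10-16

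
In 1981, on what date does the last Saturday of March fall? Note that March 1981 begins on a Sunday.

March 1981 begins on a Sunday, so the first Saturday is March 7 (6 days later).
March 1981 has 31 days. Adding weeks: 7, 14, 21, 28 — the last one ≤ 31 is the 28th.

March 28, 1981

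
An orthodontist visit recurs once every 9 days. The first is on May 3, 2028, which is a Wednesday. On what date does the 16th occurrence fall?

The 16th occurrence is 15 intervals after the first: 15 × 9 = 135 days after May 3, 2028.
May has 31 days — 28 days to the end of May leaves 107.
June has 30 days (77 left).
July has 31 days (46 left).
August has 31 days (15 left).
15 days into September → September 15, 2028.

September 15, 2028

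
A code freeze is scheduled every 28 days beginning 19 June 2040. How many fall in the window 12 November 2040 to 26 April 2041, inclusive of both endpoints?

Occurrences land 28·i days after 19 June 2040 for i = 0, 1, 2, …
12 November 2040 is 146 days after the start; 146 ÷ 28 = 5 remainder 6; since the remainder is 6, round up to i = 6. First occurrence in the window: #7 on 4 December 2040 (6×28 = 168 days in).
26 April 2041 is 311 days after the start; 311 ÷ 28 = 11 remainder 3. Last occurrence in the window: #12 on 23 April 2041.
Occurrences #7 through #12: 6 in total.

6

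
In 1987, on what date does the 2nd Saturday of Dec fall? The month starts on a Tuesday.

Dec 12, 1987

Dec 1987 begins on a Tuesday, so the first Saturday is Dec 5 (4 days later).
The 2nd Saturday is 1 weeks later: 5 + 7 = 12.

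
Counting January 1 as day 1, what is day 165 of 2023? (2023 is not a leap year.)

Jan has 31 days (165 − 31 = 134 remain).
Feb has 28 days (134 − 28 = 106 remain).
Mar has 31 days (106 − 31 = 75 remain).
Apr has 30 days (75 − 30 = 45 remain).
May has 31 days (45 − 31 = 14 remain).
14 into Jun → Jun 14.

Jun 14, 2023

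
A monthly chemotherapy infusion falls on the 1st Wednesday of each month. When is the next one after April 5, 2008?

May 7, 2008

April 2008 starts on a Tuesday, so its 1st Wednesday is April 2, 2008 (1 day in).
That is not after April 5, 2008, so look at May 2008.
May 2008 starts on a Thursday, so its 1st Wednesday is May 7, 2008 (6 days in).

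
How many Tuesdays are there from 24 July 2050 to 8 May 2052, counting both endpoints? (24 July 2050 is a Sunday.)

24 July 2050 is a Sunday; the first Tuesday on or after it is 26 July 2050 (2 days later).
From 26 July 2050 to 8 May 2052: 158 + 365 + 129 = 652 days (rest of 2050, 2051, to 8 May 2052 in 2052).
652 ÷ 7 = 93 full weeks with remainder 1, so 93 more Tuesdays after the first → 94.

94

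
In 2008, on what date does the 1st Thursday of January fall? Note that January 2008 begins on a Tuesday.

January 2008 begins on a Tuesday, so the first Thursday is January 3 (2 days later).

3 January 2008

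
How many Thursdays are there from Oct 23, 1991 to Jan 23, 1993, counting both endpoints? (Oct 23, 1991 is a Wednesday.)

66

Oct 23, 1991 is a Wednesday; the first Thursday on or after it is Oct 24, 1991 (1 day later).
From Oct 24, 1991 to Jan 23, 1993: 68 + 366 + 23 = 457 days (rest of 1991, 1992, to Jan 23, 1993 in 1993).
457 ÷ 7 = 65 full weeks with remainder 2, so 65 more Thursdays after the first → 66.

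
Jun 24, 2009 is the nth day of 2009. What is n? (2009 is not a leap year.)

Days in months before Jun: 31 + 28 + 31 + 30 + 31 = 151.
Plus 24 days into Jun → day 175.

175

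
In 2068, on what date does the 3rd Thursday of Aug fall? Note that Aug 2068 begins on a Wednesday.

Aug 2068 begins on a Wednesday, so the first Thursday is Aug 2 (1 day later).
The 3rd Thursday is 2 weeks later: 2 + 14 = 16.

Aug 16, 2068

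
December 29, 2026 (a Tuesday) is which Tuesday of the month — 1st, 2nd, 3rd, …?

Day 29 falls in week ⌈29/7⌉ of the month.
Days 1–7 hold the 1st Tuesday, 8–14 the 2nd, 15–21 the 3rd, 22–28 the 4th, 29–31 the 5th.
29 is in the range for the 5th.

5th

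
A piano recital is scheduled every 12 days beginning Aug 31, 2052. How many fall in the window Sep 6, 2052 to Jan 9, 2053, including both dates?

Occurrences land 12·i days after Aug 31, 2052 for i = 0, 1, 2, …
Sep 6, 2052 is 6 days after the start; 6 ÷ 12 = 0 remainder 6; since the remainder is 6, round up to i = 1. First occurrence in the window: #2 on Sep 12, 2052 (1×12 = 12 days in).
Jan 9, 2053 is 131 days after the start; 131 ÷ 12 = 10 remainder 11. Last occurrence in the window: #11 on Dec 29, 2052.
Occurrences #2 through #11: 10 in total.

10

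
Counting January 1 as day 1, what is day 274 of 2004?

Jan has 31 days (274 − 31 = 243 remain).
Feb has 29 days (243 − 29 = 214 remain).
Mar has 31 days (214 − 31 = 183 remain).
Apr has 30 days (183 − 30 = 153 remain).
May has 31 days (153 − 31 = 122 remain).
Jun has 30 days (122 − 30 = 92 remain).
Jul has 31 days (92 − 31 = 61 remain).
Aug has 31 days (61 − 31 = 30 remain).
30 into Sep → Sep 30.

Sep 30, 2004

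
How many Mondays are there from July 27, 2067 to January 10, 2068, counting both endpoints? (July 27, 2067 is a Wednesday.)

July 27, 2067 is a Wednesday; the first Monday on or after it is August 1, 2067 (5 days later).
From August 1, 2067 to January 10, 2068: 30 + 30 + 31 + 30 + 31 + 10 = 162 days (rest of August, September, October, November, December, January).
162 ÷ 7 = 23 full weeks with remainder 1, so 23 more Mondays after the first → 24.

24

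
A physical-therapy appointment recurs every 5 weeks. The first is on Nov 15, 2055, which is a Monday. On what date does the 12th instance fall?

Dec 4, 2056

The 12th occurrence is 11 intervals after the first: 11 × 35 = 385 days after Nov 15, 2055.
Nov has 30 days — 15 days to the end of Nov leaves 370.
Dec has 31 days (339 left).
Jan has 31 days (308 left).
Feb has 29 days (279 left).
Mar has 31 days (248 left).
Apr has 30 days (218 left).
May has 31 days (187 left).
Jun has 30 days (157 left).
Jul has 31 days (126 left).
Aug has 31 days (95 left).
Sep has 30 days (65 left).
Oct has 31 days (34 left).
Nov has 30 days (4 left).
4 days into Dec → Dec 4, 2056.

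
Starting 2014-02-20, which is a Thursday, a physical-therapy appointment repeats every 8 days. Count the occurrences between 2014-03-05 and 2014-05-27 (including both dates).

11

Occurrences land 8·i days after 2014-02-20 for i = 0, 1, 2, …
2014-03-05 is 13 days after the start; 13 ÷ 8 = 1 remainder 5; since the remainder is 5, round up to i = 2. First occurrence in the window: #3 on 2014-03-08 (2×8 = 16 days in).
2014-05-27 is 96 days after the start; 96 ÷ 8 = 12 remainder 0. Last occurrence in the window: #13 on 2014-05-27.
Occurrences #3 through #13: 11 in total.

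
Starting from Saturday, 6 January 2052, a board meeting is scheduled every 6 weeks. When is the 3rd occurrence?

30 March 2052

The 3rd occurrence is 2 intervals after the first: 2 × 42 = 84 days after 6 January 2052.
January has 31 days — 25 days to the end of January leaves 59.
February has 29 days (30 left).
30 days into March → 30 March 2052.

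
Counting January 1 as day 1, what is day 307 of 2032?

Jan has 31 days (307 − 31 = 276 remain).
Feb has 29 days (276 − 29 = 247 remain).
Mar has 31 days (247 − 31 = 216 remain).
Apr has 30 days (216 − 30 = 186 remain).
May has 31 days (186 − 31 = 155 remain).
Jun has 30 days (155 − 30 = 125 remain).
Jul has 31 days (125 − 31 = 94 remain).
Aug has 31 days (94 − 31 = 63 remain).
Sep has 30 days (63 − 30 = 33 remain).
Oct has 31 days (33 − 31 = 2 remain).
2 into Nov → Nov 2.

Nov 2, 2032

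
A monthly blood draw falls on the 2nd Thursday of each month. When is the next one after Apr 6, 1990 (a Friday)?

Apr 12, 1990

Apr 1990 starts on a Sunday; its first Thursday is the 5th, so the 2nd Thursday is the 12th — Apr 12, 1990.
Apr 12, 1990 is after Apr 6, 1990, so that is the next one.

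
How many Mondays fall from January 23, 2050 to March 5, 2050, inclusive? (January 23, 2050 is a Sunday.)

6

January 23, 2050 is a Sunday; the first Monday on or after it is January 24, 2050 (1 day later).
From January 24, 2050 to March 5, 2050: 7 + 28 + 5 = 40 days (rest of January, February, March).
40 ÷ 7 = 5 full weeks with remainder 5, so 5 more Mondays after the first → 6.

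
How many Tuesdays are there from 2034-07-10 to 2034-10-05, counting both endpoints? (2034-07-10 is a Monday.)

2034-07-10 is a Monday; the first Tuesday on or after it is 2034-07-11 (1 day later).
From 2034-07-11 to 2034-10-05: 20 + 31 + 30 + 5 = 86 days (rest of July, August, September, October).
86 ÷ 7 = 12 full weeks with remainder 2, so 12 more Tuesdays after the first → 13.

13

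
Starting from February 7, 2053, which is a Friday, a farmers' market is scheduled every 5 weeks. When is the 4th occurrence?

The 4th occurrence is 3 intervals after the first: 3 × 35 = 105 days after February 7, 2053.
February has 28 days — 21 days to the end of February leaves 84.
March has 31 days (53 left).
April has 30 days (23 left).
23 days into May → May 23, 2053.

May 23, 2053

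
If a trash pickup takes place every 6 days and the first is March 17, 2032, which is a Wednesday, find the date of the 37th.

October 19, 2032

The 37th occurrence is 36 intervals after the first: 36 × 6 = 216 days after March 17, 2032.
March has 31 days — 14 days to the end of March leaves 202.
April has 30 days (172 left).
May has 31 days (141 left).
June has 30 days (111 left).
July has 31 days (80 left).
August has 31 days (49 left).
September has 30 days (19 left).
19 days into October → October 19, 2032.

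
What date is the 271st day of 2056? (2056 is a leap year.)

Jan has 31 days (271 − 31 = 240 remain).
Feb has 29 days (240 − 29 = 211 remain).
Mar has 31 days (211 − 31 = 180 remain).
Apr has 30 days (180 − 30 = 150 remain).
May has 31 days (150 − 31 = 119 remain).
Jun has 30 days (119 − 30 = 89 remain).
Jul has 31 days (89 − 31 = 58 remain).
Aug has 31 days (58 − 31 = 27 remain).
27 into Sep → Sep 27.

Sep 27, 2056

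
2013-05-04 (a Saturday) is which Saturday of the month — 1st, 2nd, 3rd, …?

1st

Day 4 falls in week ⌈4/7⌉ of the month.
Days 1–7 hold the 1st Saturday, 8–14 the 2nd, 15–21 the 3rd, 22–28 the 4th, 29–31 the 5th.
4 is in the range for the 1st.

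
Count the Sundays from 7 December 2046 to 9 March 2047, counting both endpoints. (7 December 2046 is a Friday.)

7 December 2046 is a Friday; the first Sunday on or after it is 9 December 2046 (2 days later).
From 9 December 2046 to 9 March 2047: 22 + 31 + 28 + 9 = 90 days (rest of December, January, February, March).
90 ÷ 7 = 12 full weeks with remainder 6, so 12 more Sundays after the first → 13.

13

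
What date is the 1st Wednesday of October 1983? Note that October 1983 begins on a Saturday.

1983-10-05

October 1983 begins on a Saturday, so the first Wednesday is October 5 (4 days later).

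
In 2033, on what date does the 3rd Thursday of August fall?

18 August 2033

August 2033 begins on a Monday, so the first Thursday is August 4 (3 days later).
The 3rd Thursday is 2 weeks later: 4 + 14 = 18.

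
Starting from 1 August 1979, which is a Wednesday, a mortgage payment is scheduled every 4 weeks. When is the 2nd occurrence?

The 2nd occurrence is 1 interval after the first: 1 × 28 = 28 days after 1 August 1979.
28 days later is 29 August 1979.

29 August 1979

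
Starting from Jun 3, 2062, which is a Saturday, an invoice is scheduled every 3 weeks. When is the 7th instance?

The 7th occurrence is 6 intervals after the first: 6 × 21 = 126 days after Jun 3, 2062.
Jun has 30 days — 27 days to the end of Jun leaves 99.
Jul has 31 days (68 left).
Aug has 31 days (37 left).
Sep has 30 days (7 left).
7 days into Oct → Oct 7, 2062.

Oct 7, 2062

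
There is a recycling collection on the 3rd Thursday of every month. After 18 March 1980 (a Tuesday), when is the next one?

20 March 1980

March 1980 starts on a Saturday; its first Thursday is the 6th, so the 3rd Thursday is the 20th — 20 March 1980.
20 March 1980 is after 18 March 1980, so that is the next one.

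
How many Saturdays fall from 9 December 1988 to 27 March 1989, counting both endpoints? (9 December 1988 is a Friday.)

16

9 December 1988 is a Friday; the first Saturday on or after it is 10 December 1988 (1 day later).
From 10 December 1988 to 27 March 1989: 21 + 31 + 28 + 27 = 107 days (rest of December, January, February, March).
107 ÷ 7 = 15 full weeks with remainder 2, so 15 more Saturdays after the first → 16.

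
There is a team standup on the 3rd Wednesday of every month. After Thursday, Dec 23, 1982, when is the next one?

Jan 19, 1983

Dec 1982 starts on a Wednesday; its first Wednesday is the 1st, so the 3rd Wednesday is the 15th — Dec 15, 1982.
That is not after Dec 23, 1982, so look at Jan 1983.
Jan 1983 starts on a Saturday; its first Wednesday is the 5th, so the 3rd Wednesday is the 19th — Jan 19, 1983.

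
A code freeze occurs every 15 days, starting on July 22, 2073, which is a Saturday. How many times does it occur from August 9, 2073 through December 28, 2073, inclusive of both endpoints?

Occurrences land 15·i days after July 22, 2073 for i = 0, 1, 2, …
August 9, 2073 is 18 days after the start; 18 ÷ 15 = 1 remainder 3; since the remainder is 3, round up to i = 2. First occurrence in the window: #3 on August 21, 2073 (2×15 = 30 days in).
December 28, 2073 is 159 days after the start; 159 ÷ 15 = 10 remainder 9. Last occurrence in the window: #11 on December 19, 2073.
Occurrences #3 through #11: 9 in total.

9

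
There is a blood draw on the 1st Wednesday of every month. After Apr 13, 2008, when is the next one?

May 7, 2008

Apr 2008 starts on a Tuesday, so its 1st Wednesday is Apr 2, 2008 (1 day in).
That is not after Apr 13, 2008, so look at May 2008.
May 2008 starts on a Thursday, so its 1st Wednesday is May 7, 2008 (6 days in).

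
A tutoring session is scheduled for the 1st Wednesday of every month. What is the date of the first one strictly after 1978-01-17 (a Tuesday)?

1978-02-01

January 1978 starts on a Sunday, so its 1st Wednesday is 1978-01-04 (3 days in).
That is not after 1978-01-17, so look at February 1978.
February 1978 starts on a Wednesday, so its 1st Wednesday is 1978-02-01.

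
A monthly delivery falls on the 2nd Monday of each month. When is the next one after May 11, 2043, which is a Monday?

Jun 8, 2043

May 2043 starts on a Friday; its first Monday is the 4th, so the 2nd Monday is the 11th — May 11, 2043.
That is not after May 11, 2043, so look at Jun 2043.
Jun 2043 starts on a Monday; its first Monday is the 1st, so the 2nd Monday is the 8th — Jun 8, 2043.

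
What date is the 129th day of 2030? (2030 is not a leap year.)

January has 31 days (129 − 31 = 98 remain).
February has 28 days (98 − 28 = 70 remain).
March has 31 days (70 − 31 = 39 remain).
April has 30 days (39 − 30 = 9 remain).
9 into May → May 9.

9 May 2030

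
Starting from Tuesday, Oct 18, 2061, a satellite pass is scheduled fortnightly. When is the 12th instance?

The 12th occurrence is 11 intervals after the first: 11 × 14 = 154 days after Oct 18, 2061.
Oct has 31 days — 13 days to the end of Oct leaves 141.
Nov has 30 days (111 left).
Dec has 31 days (80 left).
Jan has 31 days (49 left).
Feb has 28 days (21 left).
21 days into Mar → Mar 21, 2062.

Mar 21, 2062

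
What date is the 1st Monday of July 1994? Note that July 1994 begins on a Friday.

July 1994 begins on a Friday, so the first Monday is July 4 (3 days later).

1994-07-04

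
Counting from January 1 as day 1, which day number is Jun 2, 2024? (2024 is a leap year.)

Days in months before Jun: 31 + 29 + 31 + 30 + 31 = 152.
Plus 2 days into Jun → day 154.

154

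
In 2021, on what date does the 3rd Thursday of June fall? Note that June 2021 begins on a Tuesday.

June 2021 begins on a Tuesday, so the first Thursday is June 3 (2 days later).
The 3rd Thursday is 2 weeks later: 3 + 14 = 17.

17 June 2021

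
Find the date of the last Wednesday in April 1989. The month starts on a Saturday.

April 1989 begins on a Saturday, so the first Wednesday is April 5 (4 days later).
April 1989 has 30 days. Adding weeks: 5, 12, 19, 26 — the last one ≤ 30 is the 26th.

26 April 1989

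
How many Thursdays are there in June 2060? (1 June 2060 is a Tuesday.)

1 June 2060 is a Tuesday; the first Thursday on or after it is 3 June 2060 (2 days later).
From 3 June 2060 to 30 June 2060 is 30 − 3 = 27 days.
27 ÷ 7 = 3 full weeks with remainder 6, so 3 more Thursdays after the first → 4.

4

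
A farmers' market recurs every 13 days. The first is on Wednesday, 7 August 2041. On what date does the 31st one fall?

1 September 2042

The 31st occurrence is 30 intervals after the first: 30 × 13 = 390 days after 7 August 2041.
August has 31 days — 24 days to the end of August leaves 366.
September has 30 days (336 left).
October has 31 days (305 left).
November has 30 days (275 left).
December has 31 days (244 left).
January has 31 days (213 left).
February has 28 days (185 left).
March has 31 days (154 left).
April has 30 days (124 left).
May has 31 days (93 left).
June has 30 days (63 left).
July has 31 days (32 left).
August has 31 days (1 left).
1 day into September → 1 September 2042.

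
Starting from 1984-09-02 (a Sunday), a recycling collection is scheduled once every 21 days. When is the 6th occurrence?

1984-12-16

The 6th occurrence is 5 intervals after the first: 5 × 21 = 105 days after 1984-09-02.
September has 30 days — 28 days to the end of September leaves 77.
October has 31 days (46 left).
November has 30 days (16 left).
16 days into December → 1984-12-16.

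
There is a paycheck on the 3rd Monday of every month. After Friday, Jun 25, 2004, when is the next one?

Jun 2004 starts on a Tuesday; its first Monday is the 7th, so the 3rd Monday is the 21st — Jun 21, 2004.
That is not after Jun 25, 2004, so look at Jul 2004.
Jul 2004 starts on a Thursday; its first Monday is the 5th, so the 3rd Monday is the 19th — Jul 19, 2004.

Jul 19, 2004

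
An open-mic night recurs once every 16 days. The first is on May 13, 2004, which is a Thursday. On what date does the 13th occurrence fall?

Nov 21, 2004

The 13th occurrence is 12 intervals after the first: 12 × 16 = 192 days after May 13, 2004.
May has 31 days — 18 days to the end of May leaves 174.
Jun has 30 days (144 left).
Jul has 31 days (113 left).
Aug has 31 days (82 left).
Sep has 30 days (52 left).
Oct has 31 days (21 left).
21 days into Nov → Nov 21, 2004.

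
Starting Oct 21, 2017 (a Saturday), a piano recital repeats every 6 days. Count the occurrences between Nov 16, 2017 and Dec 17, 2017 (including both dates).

Occurrences land 6·i days after Oct 21, 2017 for i = 0, 1, 2, …
Nov 16, 2017 is 26 days after the start; 26 ÷ 6 = 4 remainder 2; since the remainder is 2, round up to i = 5. First occurrence in the window: #6 on Nov 20, 2017 (5×6 = 30 days in).
Dec 17, 2017 is 57 days after the start; 57 ÷ 6 = 9 remainder 3. Last occurrence in the window: #10 on Dec 14, 2017.
Occurrences #6 through #10: 5 in total.

5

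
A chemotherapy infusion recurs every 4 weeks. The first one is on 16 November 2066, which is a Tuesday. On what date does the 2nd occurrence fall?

14 December 2066

The 2nd occurrence is 1 interval after the first: 1 × 28 = 28 days after 16 November 2066.
November has 30 days — 14 days to the end of November leaves 14.
14 days into December → 14 December 2066.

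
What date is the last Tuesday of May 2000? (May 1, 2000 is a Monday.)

May 2000 begins on a Monday, so the first Tuesday is May 2 (1 day later).
May 2000 has 31 days. Adding weeks: 2, 9, 16, 23, 30 — the last one ≤ 31 is the 30th.

2000-05-30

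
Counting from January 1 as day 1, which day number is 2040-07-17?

199

Days in months before July: 31 + 29 + 31 + 30 + 31 + 30 = 182.
Plus 17 days into July → day 199.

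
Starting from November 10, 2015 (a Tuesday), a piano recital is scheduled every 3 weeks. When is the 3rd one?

December 22, 2015

The 3rd occurrence is 2 intervals after the first: 2 × 21 = 42 days after November 10, 2015.
November has 30 days — 20 days to the end of November leaves 22.
22 days into December → December 22, 2015.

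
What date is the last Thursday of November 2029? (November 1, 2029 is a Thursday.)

November 29, 2029

November 2029 begins on a Thursday, so the first Thursday is November 1.
November 2029 has 30 days. Adding weeks: 1, 8, 15, 22, 29 — the last one ≤ 30 is the 29th.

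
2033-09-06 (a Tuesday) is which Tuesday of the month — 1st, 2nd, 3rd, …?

1st

Day 6 falls in week ⌈6/7⌉ of the month.
Days 1–7 hold the 1st Tuesday, 8–14 the 2nd, 15–21 the 3rd, 22–28 the 4th, 29–31 the 5th.
6 is in the range for the 1st.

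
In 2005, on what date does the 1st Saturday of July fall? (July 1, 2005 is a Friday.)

July 2005 begins on a Friday, so the first Saturday is July 2 (1 day later).

July 2, 2005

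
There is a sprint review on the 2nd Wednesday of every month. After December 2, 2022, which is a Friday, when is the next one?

December 14, 2022

December 2022 starts on a Thursday; its first Wednesday is the 7th, so the 2nd Wednesday is the 14th — December 14, 2022.
December 14, 2022 is after December 2, 2022, so that is the next one.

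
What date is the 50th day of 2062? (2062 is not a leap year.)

19 February 2062

January has 31 days (50 − 31 = 19 remain).
19 into February → February 19.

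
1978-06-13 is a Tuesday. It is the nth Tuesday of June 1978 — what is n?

2nd

Day 13 falls in week ⌈13/7⌉ of the month.
Days 1–7 hold the 1st Tuesday, 8–14 the 2nd, 15–21 the 3rd, 22–28 the 4th, 29–31 the 5th.
13 is in the range for the 2nd.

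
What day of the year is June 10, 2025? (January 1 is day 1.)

Days in months before June: 31 + 28 + 31 + 30 + 31 = 151.
Plus 10 days into June → day 161.

161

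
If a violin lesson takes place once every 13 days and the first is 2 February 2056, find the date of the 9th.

16 May 2056

The 9th occurrence is 8 intervals after the first: 8 × 13 = 104 days after 2 February 2056.
February has 29 days — 27 days to the end of February leaves 77.
March has 31 days (46 left).
April has 30 days (16 left).
16 days into May → 16 May 2056.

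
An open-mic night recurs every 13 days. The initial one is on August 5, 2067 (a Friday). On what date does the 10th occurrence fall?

November 30, 2067

The 10th occurrence is 9 intervals after the first: 9 × 13 = 117 days after August 5, 2067.
August has 31 days — 26 days to the end of August leaves 91.
September has 30 days (61 left).
October has 31 days (30 left).
30 days into November → November 30, 2067.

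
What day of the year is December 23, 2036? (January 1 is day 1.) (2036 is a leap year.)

Days in months before December: 31 + 29 + 31 + 30 + 31 + 30 + 31 + 31 + 30 + 31 + 30 = 335.
Plus 23 days into December → day 358.

358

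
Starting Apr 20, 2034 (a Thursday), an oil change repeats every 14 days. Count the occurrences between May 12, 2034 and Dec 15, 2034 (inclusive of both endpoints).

Occurrences land 14·i days after Apr 20, 2034 for i = 0, 1, 2, …
May 12, 2034 is 22 days after the start; 22 ÷ 14 = 1 remainder 8; since the remainder is 8, round up to i = 2. First occurrence in the window: #3 on May 18, 2034 (2×14 = 28 days in).
Dec 15, 2034 is 239 days after the start; 239 ÷ 14 = 17 remainder 1. Last occurrence in the window: #18 on Dec 14, 2034.
Occurrences #3 through #18: 16 in total.

16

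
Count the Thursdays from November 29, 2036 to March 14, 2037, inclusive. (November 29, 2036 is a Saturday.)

15

November 29, 2036 is a Saturday; the first Thursday on or after it is December 4, 2036 (5 days later).
From December 4, 2036 to March 14, 2037: 27 + 31 + 28 + 14 = 100 days (rest of December, January, February, March).
100 ÷ 7 = 14 full weeks with remainder 2, so 14 more Thursdays after the first → 15.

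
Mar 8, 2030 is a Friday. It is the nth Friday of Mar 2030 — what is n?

Day 8 falls in week ⌈8/7⌉ of the month.
Days 1–7 hold the 1st Friday, 8–14 the 2nd, 15–21 the 3rd, 22–28 the 4th, 29–31 the 5th.
8 is in the range for the 2nd.

2nd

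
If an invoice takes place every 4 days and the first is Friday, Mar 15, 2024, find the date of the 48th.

The 48th occurrence is 47 intervals after the first: 47 × 4 = 188 days after Mar 15, 2024.
Mar has 31 days — 16 days to the end of Mar leaves 172.
Apr has 30 days (142 left).
May has 31 days (111 left).
Jun has 30 days (81 left).
Jul has 31 days (50 left).
Aug has 31 days (19 left).
19 days into Sep → Sep 19, 2024.

Sep 19, 2024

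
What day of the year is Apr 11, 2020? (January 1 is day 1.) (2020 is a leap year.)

Days in months before Apr: 31 + 29 + 31 = 91.
Plus 11 days into Apr → day 102.

102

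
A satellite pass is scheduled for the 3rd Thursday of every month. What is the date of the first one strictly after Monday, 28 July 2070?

July 2070 starts on a Tuesday; its first Thursday is the 3rd, so the 3rd Thursday is the 17th — 17 July 2070.
That is not after 28 July 2070, so look at August 2070.
August 2070 starts on a Friday; its first Thursday is the 7th, so the 3rd Thursday is the 21st — 21 August 2070.

21 August 2070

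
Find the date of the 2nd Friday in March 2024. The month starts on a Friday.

March 2024 begins on a Friday, so the first Friday is March 1.
The 2nd Friday is 1 weeks later: 1 + 7 = 8.

2024-03-08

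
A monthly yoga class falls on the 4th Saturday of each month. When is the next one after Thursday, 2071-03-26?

2071-03-28

March 2071 starts on a Sunday; its first Saturday is the 7th, so the 4th Saturday is the 28th — 2071-03-28.
2071-03-28 is after 2071-03-26, so that is the next one.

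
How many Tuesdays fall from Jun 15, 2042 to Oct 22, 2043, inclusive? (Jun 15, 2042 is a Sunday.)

71

Jun 15, 2042 is a Sunday; the first Tuesday on or after it is Jun 17, 2042 (2 days later).
From Jun 17, 2042 to Oct 22, 2043: 197 + 295 = 492 days (rest of 2042, to Oct 22, 2043 in 2043).
492 ÷ 7 = 70 full weeks with remainder 2, so 70 more Tuesdays after the first → 71.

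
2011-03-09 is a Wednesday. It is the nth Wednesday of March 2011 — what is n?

Day 9 falls in week ⌈9/7⌉ of the month.
Days 1–7 hold the 1st Wednesday, 8–14 the 2nd, 15–21 the 3rd, 22–28 the 4th, 29–31 the 5th.
9 is in the range for the 2nd.

2nd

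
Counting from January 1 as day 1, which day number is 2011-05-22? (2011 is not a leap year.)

Days in months before May: 31 + 28 + 31 + 30 = 120.
Plus 22 days into May → day 142.

142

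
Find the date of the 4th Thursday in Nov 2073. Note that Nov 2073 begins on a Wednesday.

Nov 2073 begins on a Wednesday, so the first Thursday is Nov 2 (1 day later).
The 4th Thursday is 3 weeks later: 2 + 21 = 23.

Nov 23, 2073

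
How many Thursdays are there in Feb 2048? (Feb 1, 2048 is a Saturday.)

Feb 1, 2048 is a Saturday; the first Thursday on or after it is Feb 6, 2048 (5 days later).
From Feb 6, 2048 to Feb 29, 2048 is 29 − 6 = 23 days.
23 ÷ 7 = 3 full weeks with remainder 2, so 3 more Thursdays after the first → 4.

4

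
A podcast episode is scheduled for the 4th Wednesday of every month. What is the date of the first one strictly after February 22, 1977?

February 1977 starts on a Tuesday; its first Wednesday is the 2nd, so the 4th Wednesday is the 23rd — February 23, 1977.
February 23, 1977 is after February 22, 1977, so that is the next one.

February 23, 1977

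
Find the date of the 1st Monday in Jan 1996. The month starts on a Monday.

Jan 1996 begins on a Monday, so the first Monday is Jan 1.

Jan 1, 1996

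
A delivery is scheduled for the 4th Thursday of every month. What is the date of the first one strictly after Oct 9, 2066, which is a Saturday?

Oct 28, 2066

Oct 2066 starts on a Friday; its first Thursday is the 7th, so the 4th Thursday is the 28th — Oct 28, 2066.
Oct 28, 2066 is after Oct 9, 2066, so that is the next one.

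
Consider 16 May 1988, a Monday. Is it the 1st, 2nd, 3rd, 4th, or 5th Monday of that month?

Day 16 falls in week ⌈16/7⌉ of the month.
Days 1–7 hold the 1st Monday, 8–14 the 2nd, 15–21 the 3rd, 22–28 the 4th, 29–31 the 5th.
16 is in the range for the 3rd.

3rd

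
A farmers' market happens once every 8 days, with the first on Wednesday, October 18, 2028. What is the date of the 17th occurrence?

The 17th occurrence is 16 intervals after the first: 16 × 8 = 128 days after October 18, 2028.
October has 31 days — 13 days to the end of October leaves 115.
November has 30 days (85 left).
December has 31 days (54 left).
January has 31 days (23 left).
23 days into February → February 23, 2029.

February 23, 2029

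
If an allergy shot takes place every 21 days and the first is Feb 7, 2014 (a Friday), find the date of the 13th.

Oct 17, 2014

The 13th occurrence is 12 intervals after the first: 12 × 21 = 252 days after Feb 7, 2014.
Feb has 28 days — 21 days to the end of Feb leaves 231.
Mar has 31 days (200 left).
Apr has 30 days (170 left).
May has 31 days (139 left).
Jun has 30 days (109 left).
Jul has 31 days (78 left).
Aug has 31 days (47 left).
Sep has 30 days (17 left).
17 days into Oct → Oct 17, 2014.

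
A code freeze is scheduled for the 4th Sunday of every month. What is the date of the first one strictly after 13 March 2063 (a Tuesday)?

25 March 2063

March 2063 starts on a Thursday; its first Sunday is the 4th, so the 4th Sunday is the 25th — 25 March 2063.
25 March 2063 is after 13 March 2063, so that is the next one.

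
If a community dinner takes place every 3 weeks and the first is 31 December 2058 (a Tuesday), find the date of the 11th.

29 July 2059

The 11th occurrence is 10 intervals after the first: 10 × 21 = 210 days after 31 December 2058.
December has 31 days — 0 days to the end of December leaves 210.
January has 31 days (179 left).
February has 28 days (151 left).
March has 31 days (120 left).
April has 30 days (90 left).
May has 31 days (59 left).
June has 30 days (29 left).
29 days into July → 29 July 2059.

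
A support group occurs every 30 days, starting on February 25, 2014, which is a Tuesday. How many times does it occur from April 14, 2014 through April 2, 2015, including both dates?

Occurrences land 30·i days after February 25, 2014 for i = 0, 1, 2, …
April 14, 2014 is 48 days after the start; 48 ÷ 30 = 1 remainder 18; since the remainder is 18, round up to i = 2. First occurrence in the window: #3 on April 26, 2014 (2×30 = 60 days in).
April 2, 2015 is 401 days after the start; 401 ÷ 30 = 13 remainder 11. Last occurrence in the window: #14 on March 22, 2015.
Occurrences #3 through #14: 12 in total.

12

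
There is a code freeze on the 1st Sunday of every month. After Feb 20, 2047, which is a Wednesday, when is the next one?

Mar 3, 2047

Feb 2047 starts on a Friday, so its 1st Sunday is Feb 3, 2047 (2 days in).
That is not after Feb 20, 2047, so look at Mar 2047.
Mar 2047 starts on a Friday, so its 1st Sunday is Mar 3, 2047 (2 days in).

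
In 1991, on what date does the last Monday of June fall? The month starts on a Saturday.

June 1991 begins on a Saturday, so the first Monday is June 3 (2 days later).
June 1991 has 30 days. Adding weeks: 3, 10, 17, 24 — the last one ≤ 30 is the 24th.

24 June 1991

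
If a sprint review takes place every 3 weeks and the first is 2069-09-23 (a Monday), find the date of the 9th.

The 9th occurrence is 8 intervals after the first: 8 × 21 = 168 days after 2069-09-23.
September has 30 days — 7 days to the end of September leaves 161.
October has 31 days (130 left).
November has 30 days (100 left).
December has 31 days (69 left).
January has 31 days (38 left).
February has 28 days (10 left).
10 days into March → 2070-03-10.

2070-03-10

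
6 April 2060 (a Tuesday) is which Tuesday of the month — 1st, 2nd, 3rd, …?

Day 6 falls in week ⌈6/7⌉ of the month.
Days 1–7 hold the 1st Tuesday, 8–14 the 2nd, 15–21 the 3rd, 22–28 the 4th, 29–31 the 5th.
6 is in the range for the 1st.

1st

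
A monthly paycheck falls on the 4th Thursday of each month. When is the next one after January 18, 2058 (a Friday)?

January 24, 2058

January 2058 starts on a Tuesday; its first Thursday is the 3rd, so the 4th Thursday is the 24th — January 24, 2058.
January 24, 2058 is after January 18, 2058, so that is the next one.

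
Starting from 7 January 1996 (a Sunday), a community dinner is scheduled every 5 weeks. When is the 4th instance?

The 4th occurrence is 3 intervals after the first: 3 × 35 = 105 days after 7 January 1996.
January has 31 days — 24 days to the end of January leaves 81.
February has 29 days (52 left).
March has 31 days (21 left).
21 days into April → 21 April 1996.

21 April 1996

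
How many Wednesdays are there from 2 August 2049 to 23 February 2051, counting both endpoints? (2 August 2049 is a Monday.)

2 August 2049 is a Monday; the first Wednesday on or after it is 4 August 2049 (2 days later).
From 4 August 2049 to 23 February 2051: 149 + 365 + 54 = 568 days (rest of 2049, 2050, to 23 February 2051 in 2051).
568 ÷ 7 = 81 full weeks with remainder 1, so 81 more Wednesdays after the first → 82.

82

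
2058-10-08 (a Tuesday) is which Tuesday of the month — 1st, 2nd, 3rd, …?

2nd

Day 8 falls in week ⌈8/7⌉ of the month.
Days 1–7 hold the 1st Tuesday, 8–14 the 2nd, 15–21 the 3rd, 22–28 the 4th, 29–31 the 5th.
8 is in the range for the 2nd.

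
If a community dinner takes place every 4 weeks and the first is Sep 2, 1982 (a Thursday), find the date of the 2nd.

The 2nd occurrence is 1 interval after the first: 1 × 28 = 28 days after Sep 2, 1982.
28 days later is Sep 30, 1982.

Sep 30, 1982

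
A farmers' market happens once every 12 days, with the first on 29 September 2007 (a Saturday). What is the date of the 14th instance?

The 14th occurrence is 13 intervals after the first: 13 × 12 = 156 days after 29 September 2007.
September has 30 days — 1 day to the end of September leaves 155.
October has 31 days (124 left).
November has 30 days (94 left).
December has 31 days (63 left).
January has 31 days (32 left).
February has 29 days (3 left).
3 days into March → 3 March 2008.

3 March 2008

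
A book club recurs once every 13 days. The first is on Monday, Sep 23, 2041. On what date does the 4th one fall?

The 4th occurrence is 3 intervals after the first: 3 × 13 = 39 days after Sep 23, 2041.
Sep has 30 days — 7 days to the end of Sep leaves 32.
Oct has 31 days (1 left).
1 day into Nov → Nov 1, 2041.

Nov 1, 2041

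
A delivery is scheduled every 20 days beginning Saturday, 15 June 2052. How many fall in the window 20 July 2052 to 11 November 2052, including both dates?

Occurrences land 20·i days after 15 June 2052 for i = 0, 1, 2, …
20 July 2052 is 35 days after the start; 35 ÷ 20 = 1 remainder 15; since the remainder is 15, round up to i = 2. First occurrence in the window: #3 on 25 July 2052 (2×20 = 40 days in).
11 November 2052 is 149 days after the start; 149 ÷ 20 = 7 remainder 9. Last occurrence in the window: #8 on 2 November 2052.
Occurrences #3 through #8: 6 in total.

6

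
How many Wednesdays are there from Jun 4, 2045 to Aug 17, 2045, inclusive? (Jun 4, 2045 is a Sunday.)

Jun 4, 2045 is a Sunday; the first Wednesday on or after it is Jun 7, 2045 (3 days later).
From Jun 7, 2045 to Aug 17, 2045: 23 + 31 + 17 = 71 days (rest of Jun, Jul, Aug).
71 ÷ 7 = 10 full weeks with remainder 1, so 10 more Wednesdays after the first → 11.

11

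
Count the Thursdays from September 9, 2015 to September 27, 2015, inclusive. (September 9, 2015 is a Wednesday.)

September 9, 2015 is a Wednesday; the first Thursday on or after it is September 10, 2015 (1 day later).
From September 10, 2015 to September 27, 2015 is 27 − 10 = 17 days.
17 ÷ 7 = 2 full weeks with remainder 3, so 2 more Thursdays after the first → 3.

3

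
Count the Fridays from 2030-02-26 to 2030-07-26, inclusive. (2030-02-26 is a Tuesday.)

2030-02-26 is a Tuesday; the first Friday on or after it is 2030-03-01 (3 days later).
From 2030-03-01 to 2030-07-26: 30 + 30 + 31 + 30 + 26 = 147 days (rest of March, April, May, June, July).
147 ÷ 7 = 21 full weeks with remainder 0, so 21 more Fridays after the first → 22.

22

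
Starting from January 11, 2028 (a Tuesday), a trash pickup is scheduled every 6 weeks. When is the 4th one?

May 16, 2028

The 4th occurrence is 3 intervals after the first: 3 × 42 = 126 days after January 11, 2028.
January has 31 days — 20 days to the end of January leaves 106.
February has 29 days (77 left).
March has 31 days (46 left).
April has 30 days (16 left).
16 days into May → May 16, 2028.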